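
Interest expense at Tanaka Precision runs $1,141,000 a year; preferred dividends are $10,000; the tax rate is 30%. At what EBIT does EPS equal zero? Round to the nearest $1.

$1,155,286

Grossing the preferred dividend up to pre-tax terms: $10,000 / (1 − 0.30) = $14,285.71.
EPS = 0 when EBIT covers interest plus the pre-tax preferred burden: $1,141,000 + $14,285.71 = $1,155,285.71.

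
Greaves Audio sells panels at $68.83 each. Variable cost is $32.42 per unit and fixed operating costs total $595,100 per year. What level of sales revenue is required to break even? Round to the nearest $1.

$1,124,986

CM per unit = $68.83 − $32.42 = $36.41; CM ratio = $36.41 / $68.83 = 0.5290.
Break-even sales = FC ÷ CM ratio = $595,100 × $68.83 / $36.41 = $1,124,986.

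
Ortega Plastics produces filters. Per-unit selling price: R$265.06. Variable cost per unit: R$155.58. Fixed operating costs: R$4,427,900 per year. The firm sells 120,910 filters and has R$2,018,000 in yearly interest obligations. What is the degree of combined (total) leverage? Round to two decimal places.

Total contribution margin = 120,910 × R$109.48 = R$13,237,226.80.
Subtracting fixed costs: EBIT = R$13,237,226.80 − R$4,427,900 = R$8,809,326.80. Interest = R$2,018,000.00.
DOL = R$13,237,226.80 ÷ R$8,809,326.80 = 1.5026; DFL = R$8,809,326.80 ÷ R$6,791,326.80 = 1.2971.
Combined leverage = 1.5026 × 1.2971 = 1.9490.

1.95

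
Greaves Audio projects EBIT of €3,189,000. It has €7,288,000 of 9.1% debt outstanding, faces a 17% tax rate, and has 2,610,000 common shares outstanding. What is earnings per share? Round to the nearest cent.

€0.80

Interest = €663,208.00, so EBT = €3,189,000 − €663,208.00 = €2,525,792.00.
After tax at 17%: net income = €2,525,792.00 × 0.83 = €2,096,407.36.
Per share: €2,096,407.36 / 2,610,000 shares = €0.80.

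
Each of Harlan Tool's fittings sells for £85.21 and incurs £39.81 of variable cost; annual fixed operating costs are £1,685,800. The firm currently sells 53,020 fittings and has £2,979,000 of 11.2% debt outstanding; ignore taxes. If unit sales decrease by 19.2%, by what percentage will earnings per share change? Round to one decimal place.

At 53,020 units, contribution = 53,020 × £45.40 = £2,407,108.00.
Operating income = contribution − fixed costs = £2,407,108.00 − £1,685,800 = £721,308.00.
After interest of £333,648.00, pre-tax earnings = £387,660.00.
Degree of combined leverage = contribution ÷ (EBIT − I) = £2,407,108.00 ÷ £387,660.00 = 6.2093.
%ΔEPS = DCL × %ΔSales = 6.2093 × -19.2% = -119.2%.

-119.2%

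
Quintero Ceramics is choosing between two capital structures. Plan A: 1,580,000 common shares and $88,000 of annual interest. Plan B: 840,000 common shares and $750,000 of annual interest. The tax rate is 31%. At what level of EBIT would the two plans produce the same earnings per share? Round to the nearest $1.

At indifference, (EBIT − 88,000)(1 − t)/1,580,000 = (EBIT − 750,000)(1 − t)/840,000.
Cancelling (1 − t) and cross-multiplying: 840,000·(EBIT − 88,000) = 1,580,000·(EBIT − 750,000).
EBIT × (1,580,000 − 840,000) = 750,000 × 1,580,000 − 88,000 × 840,000 = 1,111,080,000,000, so EBIT = 1,111,080,000,000 ÷ 740,000 = 1,501,459.46.

$1,501,459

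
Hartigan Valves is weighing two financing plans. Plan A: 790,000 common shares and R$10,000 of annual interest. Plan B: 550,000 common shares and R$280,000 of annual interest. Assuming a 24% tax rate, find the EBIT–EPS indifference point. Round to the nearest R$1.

R$898,750

Set EPS_A = EPS_B: (EBIT − R$10,000)(1 − 0.24) ÷ 790,000 = (EBIT − R$280,000)(1 − 0.24) ÷ 550,000.
Cancelling (1 − t) and cross-multiplying: 550,000·(EBIT − 10,000) = 790,000·(EBIT − 280,000).
Solving, EBIT = (280,000·790,000 − 10,000·550,000) / (790,000 − 550,000) = 215,700,000,000 / 240,000 = 898,750.00.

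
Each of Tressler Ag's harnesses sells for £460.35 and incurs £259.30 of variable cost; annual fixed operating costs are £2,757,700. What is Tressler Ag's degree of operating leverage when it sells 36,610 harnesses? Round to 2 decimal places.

1.60

At 36,610 units, contribution = 36,610 × £201.05 = £7,360,440.50.
EBIT = £7,360,440.50 − £2,757,700 = £4,602,740.50.
So DOL = total CM / EBIT = £7,360,440.50 / £4,602,740.50 = 1.5991.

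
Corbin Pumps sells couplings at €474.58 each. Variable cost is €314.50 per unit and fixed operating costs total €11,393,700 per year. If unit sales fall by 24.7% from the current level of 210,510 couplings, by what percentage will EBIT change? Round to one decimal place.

At 210,510 units, contribution = 210,510 × €160.08 = €33,698,440.80.
Operating income = contribution − fixed costs = €33,698,440.80 − €11,393,700 = €22,304,740.80.
Degree of operating leverage = €33,698,440.80 / €22,304,740.80 = 1.5108.
So EBIT moves 1.5108 × (-24.7%) = -37.3%.

-37.3%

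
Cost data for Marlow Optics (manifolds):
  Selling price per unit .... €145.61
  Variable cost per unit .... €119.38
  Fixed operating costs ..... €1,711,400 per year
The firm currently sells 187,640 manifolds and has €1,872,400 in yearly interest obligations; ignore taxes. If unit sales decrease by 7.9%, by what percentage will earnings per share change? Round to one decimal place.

At 187,640 units, contribution = 187,640 × €26.23 = €4,921,797.20.
Operating income = contribution − fixed costs = €4,921,797.20 − €1,711,400 = €3,210,397.20.
After interest of €1,872,400.00, pre-tax earnings = €1,337,997.20.
DCL = total CM / (EBIT − I) = €4,921,797.20 / €1,337,997.20 = 3.6785.
EPS therefore changes by 3.6785 × (-7.9%) = -29.1%.

-29.1%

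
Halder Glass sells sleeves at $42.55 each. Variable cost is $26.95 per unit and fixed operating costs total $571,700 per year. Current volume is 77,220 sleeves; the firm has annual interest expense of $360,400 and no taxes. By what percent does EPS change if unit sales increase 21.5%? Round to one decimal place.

At 77,220 units, contribution = 77,220 × $15.60 = $1,204,632.00.
Subtracting fixed costs: EBIT = $1,204,632.00 − $571,700 = $632,932.00.
Interest = $360,400.00, so EBIT − I = $272,532.00.
Degree of combined leverage = contribution ÷ (EBIT − I) = $1,204,632.00 ÷ $272,532.00 = 4.4201.
%ΔEPS = DCL × %ΔSales = 4.4201 × +21.5% = +95.0%.

+95.0%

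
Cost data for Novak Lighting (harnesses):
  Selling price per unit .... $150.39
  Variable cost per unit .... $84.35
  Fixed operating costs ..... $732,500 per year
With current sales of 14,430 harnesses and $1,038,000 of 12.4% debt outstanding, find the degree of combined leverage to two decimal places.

At 14,430 units, contribution = 14,430 × $66.04 = $952,957.20.
EBIT = $952,957.20 − $732,500 = $220,457.20. Interest = $128,712.00, so EBIT − I = $91,745.20.
DCL = contribution ÷ (EBIT − I) = $952,957.20 ÷ $91,745.20 = 10.3870.

10.39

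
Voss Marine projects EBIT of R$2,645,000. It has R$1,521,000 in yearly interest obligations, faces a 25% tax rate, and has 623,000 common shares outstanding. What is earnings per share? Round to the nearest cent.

Pre-tax income = R$2,645,000 − R$1,521,000.00 = R$1,124,000.00.
Net income = R$1,124,000.00 × (1 − 0.25) = R$843,000.00.
EPS = R$843,000.00 ÷ 623,000 = R$1.35.

R$1.35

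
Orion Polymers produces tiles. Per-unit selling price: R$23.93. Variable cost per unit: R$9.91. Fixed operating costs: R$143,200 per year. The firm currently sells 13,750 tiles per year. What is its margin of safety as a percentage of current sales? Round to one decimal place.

25.7%

Each unit contributes R$23.93 − R$9.91 = R$14.02. Break-even units = R$143,200 ÷ R$14.02 = 10,213.98; break-even revenue = 10,213.98 × R$23.93 = R$244,420.54.
Current sales = 13,750 × R$23.93 = R$329,037.50.
Margin of safety = (R$329,037.50 − R$244,420.54) ÷ R$329,037.50 = 25.7%.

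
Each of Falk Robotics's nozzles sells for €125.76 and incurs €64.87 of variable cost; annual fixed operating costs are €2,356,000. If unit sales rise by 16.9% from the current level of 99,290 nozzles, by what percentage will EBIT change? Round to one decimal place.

+27.7%

Total contribution margin = 99,290 × €60.89 = €6,045,768.10.
Subtracting fixed costs: EBIT = €6,045,768.10 − €2,356,000 = €3,689,768.10.
So DOL = total CM / EBIT = €6,045,768.10 / €3,689,768.10 = 1.6385.
Operating income changes by 1.6385 × +16.9% = +27.7%.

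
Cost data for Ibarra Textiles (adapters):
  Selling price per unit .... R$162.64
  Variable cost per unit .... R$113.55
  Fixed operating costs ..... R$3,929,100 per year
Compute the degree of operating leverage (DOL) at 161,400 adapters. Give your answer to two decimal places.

Total contribution margin = 161,400 × R$49.09 = R$7,923,126.00.
Subtracting fixed costs: EBIT = R$7,923,126.00 − R$3,929,100 = R$3,994,026.00.
So DOL = total CM / EBIT = R$7,923,126.00 / R$3,994,026.00 = 1.9837.

1.98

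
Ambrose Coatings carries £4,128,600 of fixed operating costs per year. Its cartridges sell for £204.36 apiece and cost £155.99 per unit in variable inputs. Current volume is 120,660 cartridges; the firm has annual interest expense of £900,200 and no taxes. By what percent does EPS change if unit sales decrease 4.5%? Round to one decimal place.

-32.5%

Total contribution margin = 120,660 × £48.37 = £5,836,324.20.
EBIT = £5,836,324.20 − £4,128,600 = £1,707,724.20.
After interest of £900,200.00, pre-tax earnings = £807,524.20.
Degree of combined leverage = contribution ÷ (EBIT − I) = £5,836,324.20 ÷ £807,524.20 = 7.2274.
%ΔEPS = DCL × %ΔSales = 7.2274 × -4.5% = -32.5%.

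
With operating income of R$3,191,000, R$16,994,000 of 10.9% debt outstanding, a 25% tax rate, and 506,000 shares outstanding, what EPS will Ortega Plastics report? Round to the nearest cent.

R$1.98

Interest = R$1,852,346.00, so EBT = R$3,191,000 − R$1,852,346.00 = R$1,338,654.00.
After tax at 25%: net income = R$1,338,654.00 × 0.75 = R$1,003,990.50.
EPS = R$1,003,990.50 ÷ 506,000 = R$1.98.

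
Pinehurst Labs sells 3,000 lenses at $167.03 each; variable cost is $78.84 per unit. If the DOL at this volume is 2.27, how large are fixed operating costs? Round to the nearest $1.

Total contribution margin = 3,000 × $88.19 = $264,570.00.
DOL = contribution / EBIT, so EBIT = $264,570.00 / 2.27 = $116,550.66.
Fixed costs = CM − EBIT = $264,570.00 − $116,550.66 = $148,019.

$148,019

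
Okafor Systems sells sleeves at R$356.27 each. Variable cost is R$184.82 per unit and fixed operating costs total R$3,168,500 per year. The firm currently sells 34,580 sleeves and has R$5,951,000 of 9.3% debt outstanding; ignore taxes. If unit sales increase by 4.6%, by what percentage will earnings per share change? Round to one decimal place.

+12.4%

Contribution at this volume is 34,580 × R$171.45 = R$5,928,741.00.
EBIT = R$5,928,741.00 − R$3,168,500 = R$2,760,241.00.
Interest = R$553,443.00, so EBIT − I = R$2,206,798.00.
Degree of combined leverage = contribution ÷ (EBIT − I) = R$5,928,741.00 ÷ R$2,206,798.00 = 2.6866.
%ΔEPS = DCL × %ΔSales = 2.6866 × +4.6% = +12.4%.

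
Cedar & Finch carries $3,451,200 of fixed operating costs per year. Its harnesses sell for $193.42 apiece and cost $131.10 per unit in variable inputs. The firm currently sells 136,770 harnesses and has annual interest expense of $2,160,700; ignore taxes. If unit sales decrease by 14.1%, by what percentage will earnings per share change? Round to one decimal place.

Total contribution margin = 136,770 × $62.32 = $8,523,506.40.
EBIT = $8,523,506.40 − $3,451,200 = $5,072,306.40.
Interest = $2,160,700.00, so EBIT − I = $2,911,606.40.
DCL = total CM / (EBIT − I) = $8,523,506.40 / $2,911,606.40 = 2.9274.
EPS therefore changes by 2.9274 × (-14.1%) = -41.3%.

-41.3%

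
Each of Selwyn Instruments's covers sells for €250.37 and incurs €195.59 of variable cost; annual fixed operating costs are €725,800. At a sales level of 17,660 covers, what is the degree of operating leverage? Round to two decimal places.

At 17,660 units, contribution = 17,660 × €54.78 = €967,414.80.
Operating income = contribution − fixed costs = €967,414.80 − €725,800 = €241,614.80.
Degree of operating leverage = €967,414.80 / €241,614.80 = 4.0040.

4.00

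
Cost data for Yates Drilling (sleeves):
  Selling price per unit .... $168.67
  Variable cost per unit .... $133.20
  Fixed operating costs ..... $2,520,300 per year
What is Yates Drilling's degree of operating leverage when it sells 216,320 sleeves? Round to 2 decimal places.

At 216,320 units, contribution = 216,320 × $35.47 = $7,672,870.40.
Subtracting fixed costs: EBIT = $7,672,870.40 − $2,520,300 = $5,152,570.40.
So DOL = total CM / EBIT = $7,672,870.40 / $5,152,570.40 = 1.4891.

1.49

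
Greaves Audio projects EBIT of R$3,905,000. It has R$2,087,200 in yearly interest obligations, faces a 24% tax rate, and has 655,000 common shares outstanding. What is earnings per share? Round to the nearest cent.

R$2.11

Pre-tax income = R$3,905,000 − R$2,087,200.00 = R$1,817,800.00.
After tax at 24%: net income = R$1,817,800.00 × 0.76 = R$1,381,528.00.
EPS = R$1,381,528.00 ÷ 655,000 = R$2.11.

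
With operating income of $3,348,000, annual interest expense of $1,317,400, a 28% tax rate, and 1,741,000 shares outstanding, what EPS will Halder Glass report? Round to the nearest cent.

$0.84

Interest = $1,317,400.00, so EBT = $3,348,000 − $1,317,400.00 = $2,030,600.00.
After tax at 28%: net income = $2,030,600.00 × 0.72 = $1,462,032.00.
Per share: $1,462,032.00 / 1,741,000 shares = $0.84.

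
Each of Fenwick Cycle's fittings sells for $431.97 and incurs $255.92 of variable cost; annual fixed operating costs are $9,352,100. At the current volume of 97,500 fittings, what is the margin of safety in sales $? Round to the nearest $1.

$19,170,034

Each unit contributes $431.97 − $255.92 = $176.05. Break-even units = $9,352,100 ÷ $176.05 = 53,121.84; break-even revenue = 53,121.84 × $431.97 = $22,947,041.39.
Actual sales revenue = 97,500 × $431.97 = $42,117,075.00.
Margin of safety = $42,117,075.00 − $22,947,041.39 = $19,170,034.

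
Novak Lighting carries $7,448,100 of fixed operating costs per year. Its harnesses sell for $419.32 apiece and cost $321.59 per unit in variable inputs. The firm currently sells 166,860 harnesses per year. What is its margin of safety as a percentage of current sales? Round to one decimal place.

Contribution margin per unit = $419.32 − $321.59 = $97.73. Break-even units = $7,448,100 ÷ $97.73 = 76,210.99; break-even revenue = 76,210.99 × $419.32 = $31,956,792.10.
Current sales = 166,860 × $419.32 = $69,967,735.20.
Margin of safety = ($69,967,735.20 − $31,956,792.10) ÷ $69,967,735.20 = 54.3%.

54.3%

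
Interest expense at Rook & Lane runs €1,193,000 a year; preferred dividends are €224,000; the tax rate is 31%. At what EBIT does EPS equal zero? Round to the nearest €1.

Grossing the preferred dividend up to pre-tax terms: €224,000 / (1 − 0.31) = €324,637.68.
Financial break-even EBIT = interest + D_p ÷ (1 − t) = €1,193,000 + €324,637.68 = €1,517,637.68.

€1,517,638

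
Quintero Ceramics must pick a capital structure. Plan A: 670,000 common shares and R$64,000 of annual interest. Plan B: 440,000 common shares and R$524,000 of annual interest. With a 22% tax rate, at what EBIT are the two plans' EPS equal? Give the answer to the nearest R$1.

R$1,404,000

Set EPS_A = EPS_B: (EBIT − R$64,000)(1 − 0.22) ÷ 670,000 = (EBIT − R$524,000)(1 − 0.22) ÷ 440,000.
The (1 − t) factor cancels: (EBIT − 64,000) × 440,000 = (EBIT − 524,000) × 670,000.
EBIT × (670,000 − 440,000) = 524,000 × 670,000 − 64,000 × 440,000 = 322,920,000,000, so EBIT = 322,920,000,000 ÷ 230,000 = 1,404,000.00.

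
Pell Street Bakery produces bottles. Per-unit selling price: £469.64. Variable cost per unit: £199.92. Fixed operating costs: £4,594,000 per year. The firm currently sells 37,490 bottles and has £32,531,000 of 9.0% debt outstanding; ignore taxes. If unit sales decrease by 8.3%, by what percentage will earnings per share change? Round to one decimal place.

-32.4%

At 37,490 units, contribution = 37,490 × £269.72 = £10,111,802.80.
Operating income = contribution − fixed costs = £10,111,802.80 − £4,594,000 = £5,517,802.80.
After interest of £2,927,790.00, pre-tax earnings = £2,590,012.80.
Degree of combined leverage = contribution ÷ (EBIT − I) = £10,111,802.80 ÷ £2,590,012.80 = 3.9042.
%ΔEPS = DCL × %ΔSales = 3.9042 × -8.3% = -32.4%.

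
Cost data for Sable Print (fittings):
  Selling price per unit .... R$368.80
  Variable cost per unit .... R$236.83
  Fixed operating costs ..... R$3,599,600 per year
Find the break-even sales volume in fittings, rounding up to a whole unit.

Unit CM = price − variable cost = R$368.80 − R$236.83 = R$131.97.
Units to break even: R$3,599,600 ÷ R$131.97 = 27,275.90, rounded up to 27,276.

27,276 fittings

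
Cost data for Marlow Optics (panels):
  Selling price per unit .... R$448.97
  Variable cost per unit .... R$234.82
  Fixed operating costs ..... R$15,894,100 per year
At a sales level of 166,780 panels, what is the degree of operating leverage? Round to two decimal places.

1.80

At 166,780 units, contribution = 166,780 × R$214.15 = R$35,715,937.00.
Operating income = contribution − fixed costs = R$35,715,937.00 − R$15,894,100 = R$19,821,837.00.
So DOL = total CM / EBIT = R$35,715,937.00 / R$19,821,837.00 = 1.8018.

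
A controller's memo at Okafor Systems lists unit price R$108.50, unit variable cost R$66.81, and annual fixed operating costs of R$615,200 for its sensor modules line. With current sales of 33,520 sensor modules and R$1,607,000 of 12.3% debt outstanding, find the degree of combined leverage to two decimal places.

Contribution at this volume is 33,520 × R$41.69 = R$1,397,448.80.
Subtracting fixed costs: EBIT = R$1,397,448.80 − R$615,200 = R$782,248.80. Interest = R$197,661.00.
DOL = R$1,397,448.80 ÷ R$782,248.80 = 1.7865; DFL = R$782,248.80 ÷ R$584,587.80 = 1.3381.
DCL = DOL × DFL = 1.7865 × 1.3381 = 2.3905.

2.39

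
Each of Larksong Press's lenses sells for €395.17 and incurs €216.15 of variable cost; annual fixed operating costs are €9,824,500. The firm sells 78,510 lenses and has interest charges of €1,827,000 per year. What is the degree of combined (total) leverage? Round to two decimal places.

Contribution at this volume is 78,510 × €179.02 = €14,054,860.20.
Operating income = contribution − fixed costs = €14,054,860.20 − €9,824,500 = €4,230,360.20. Interest = €1,827,000.00, so EBIT − I = €2,403,360.20.
Degree of total leverage = total CM / (EBIT − interest) = €14,054,860.20 / €2,403,360.20 = 5.8480.

5.85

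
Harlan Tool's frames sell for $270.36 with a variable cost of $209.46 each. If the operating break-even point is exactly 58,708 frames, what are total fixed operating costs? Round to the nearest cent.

Unit CM = price − variable cost = $270.36 − $209.46 = $60.90.
Fixed costs = break-even units × CM = 58,708 × $60.90 = $3,575,317.20.

$3,575,317.20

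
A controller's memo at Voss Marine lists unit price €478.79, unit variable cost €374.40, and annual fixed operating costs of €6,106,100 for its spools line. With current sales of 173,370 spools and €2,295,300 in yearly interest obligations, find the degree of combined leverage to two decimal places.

1.87

At 173,370 units, contribution = 173,370 × €104.39 = €18,098,094.30.
Operating income = contribution − fixed costs = €18,098,094.30 − €6,106,100 = €11,991,994.30. Interest = €2,295,300.00, so EBIT − I = €9,696,694.30.
Degree of total leverage = total CM / (EBIT − interest) = €18,098,094.30 / €9,696,694.30 = 1.8664.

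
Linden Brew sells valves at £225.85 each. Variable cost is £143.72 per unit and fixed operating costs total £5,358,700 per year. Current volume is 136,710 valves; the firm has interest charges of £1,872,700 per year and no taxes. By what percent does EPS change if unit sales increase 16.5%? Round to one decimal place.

+46.4%

Total contribution margin = 136,710 × £82.13 = £11,227,992.30.
EBIT = £11,227,992.30 − £5,358,700 = £5,869,292.30.
Interest = £1,872,700.00, so EBIT − I = £3,996,592.30.
DCL = total CM / (EBIT − I) = £11,227,992.30 / £3,996,592.30 = 2.8094.
EPS therefore changes by 2.8094 × (+16.5%) = +46.4%.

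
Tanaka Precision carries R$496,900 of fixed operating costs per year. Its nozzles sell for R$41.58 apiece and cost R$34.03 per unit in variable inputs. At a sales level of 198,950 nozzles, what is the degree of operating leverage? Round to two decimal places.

Total contribution margin = 198,950 × R$7.55 = R$1,502,072.50.
Operating income = contribution − fixed costs = R$1,502,072.50 − R$496,900 = R$1,005,172.50.
DOL = contribution ÷ EBIT = R$1,502,072.50 ÷ R$1,005,172.50 = 1.4943.

1.49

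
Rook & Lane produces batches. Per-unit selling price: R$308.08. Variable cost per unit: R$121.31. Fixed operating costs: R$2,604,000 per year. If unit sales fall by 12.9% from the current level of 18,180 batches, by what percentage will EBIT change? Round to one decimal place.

-55.3%

Total contribution margin = 18,180 × R$186.77 = R$3,395,478.60.
Subtracting fixed costs: EBIT = R$3,395,478.60 − R$2,604,000 = R$791,478.60.
Degree of operating leverage = R$3,395,478.60 / R$791,478.60 = 4.2900.
So EBIT moves 4.2900 × (-12.9%) = -55.3%.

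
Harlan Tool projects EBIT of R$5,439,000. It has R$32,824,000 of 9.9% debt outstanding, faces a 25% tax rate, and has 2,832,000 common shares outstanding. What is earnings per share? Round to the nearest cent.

R$0.58

Pre-tax income = R$5,439,000 − R$3,249,576.00 = R$2,189,424.00.
Net income = R$2,189,424.00 × (1 − 0.25) = R$1,642,068.00.
Per share: R$1,642,068.00 / 2,832,000 shares = R$0.58.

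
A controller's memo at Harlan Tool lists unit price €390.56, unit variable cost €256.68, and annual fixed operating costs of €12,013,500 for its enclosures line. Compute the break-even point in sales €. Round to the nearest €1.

Contribution margin per unit = €390.56 − €256.68 = €133.88, a CM ratio of €133.88 ÷ €390.56 = 0.3428.
Break-even revenue = fixed costs × price ÷ CM = €12,013,500 × €390.56 ÷ €133.88 = €35,046,255.

€35,046,255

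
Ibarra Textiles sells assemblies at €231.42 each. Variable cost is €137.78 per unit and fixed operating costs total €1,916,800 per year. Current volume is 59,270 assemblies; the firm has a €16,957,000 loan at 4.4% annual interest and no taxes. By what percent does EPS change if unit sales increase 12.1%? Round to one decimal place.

+23.3%

At 59,270 units, contribution = 59,270 × €93.64 = €5,550,042.80.
Subtracting fixed costs: EBIT = €5,550,042.80 − €1,916,800 = €3,633,242.80.
Interest = €746,108.00, so EBIT − I = €2,887,134.80.
Degree of combined leverage = contribution ÷ (EBIT − I) = €5,550,042.80 ÷ €2,887,134.80 = 1.9223.
EPS therefore changes by 1.9223 × (+12.1%) = +23.3%.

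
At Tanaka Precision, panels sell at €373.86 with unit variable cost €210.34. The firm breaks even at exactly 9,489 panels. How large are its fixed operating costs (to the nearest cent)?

€1,551,641.28

Contribution margin per unit = €373.86 − €210.34 = €163.52.
Fixed costs = break-even units × CM = 9,489 × €163.52 = €1,551,641.28.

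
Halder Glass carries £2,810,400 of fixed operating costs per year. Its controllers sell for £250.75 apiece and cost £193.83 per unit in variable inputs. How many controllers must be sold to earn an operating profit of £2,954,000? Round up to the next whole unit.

101,272 controllers

Unit CM = price − variable cost = £250.75 − £193.83 = £56.92.
Required volume = (fixed costs + target profit) ÷ CM = (£2,810,400 + £2,954,000) ÷ £56.92 = 101,271.96, so 101,272 controllers.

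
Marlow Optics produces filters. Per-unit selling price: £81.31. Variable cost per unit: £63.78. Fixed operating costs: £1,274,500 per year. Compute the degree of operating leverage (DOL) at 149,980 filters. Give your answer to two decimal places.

At 149,980 units, contribution = 149,980 × £17.53 = £2,629,149.40.
Subtracting fixed costs: EBIT = £2,629,149.40 − £1,274,500 = £1,354,649.40.
Degree of operating leverage = £2,629,149.40 / £1,354,649.40 = 1.9408.

1.94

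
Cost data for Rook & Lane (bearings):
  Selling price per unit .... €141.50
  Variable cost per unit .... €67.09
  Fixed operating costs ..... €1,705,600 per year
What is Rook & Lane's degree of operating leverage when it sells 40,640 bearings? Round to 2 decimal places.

2.29

Contribution at this volume is 40,640 × €74.41 = €3,024,022.40.
Operating income = contribution − fixed costs = €3,024,022.40 − €1,705,600 = €1,318,422.40.
DOL = contribution ÷ EBIT = €3,024,022.40 ÷ €1,318,422.40 = 2.2937.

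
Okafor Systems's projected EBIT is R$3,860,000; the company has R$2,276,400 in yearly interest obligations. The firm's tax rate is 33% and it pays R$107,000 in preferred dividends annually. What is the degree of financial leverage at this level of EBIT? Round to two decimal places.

Annual interest charges come to R$2,276,400.00.
Pre-tax preferred-dividend burden = R$107,000 ÷ (1 − 0.33) = R$159,701.49.
DFL = EBIT ÷ [EBIT − I − D_p/(1−t)] = R$3,860,000 ÷ [R$3,860,000 − R$2,276,400.00 − R$159,701.49] = R$3,860,000 ÷ R$1,423,898.51 = 2.7109.

2.71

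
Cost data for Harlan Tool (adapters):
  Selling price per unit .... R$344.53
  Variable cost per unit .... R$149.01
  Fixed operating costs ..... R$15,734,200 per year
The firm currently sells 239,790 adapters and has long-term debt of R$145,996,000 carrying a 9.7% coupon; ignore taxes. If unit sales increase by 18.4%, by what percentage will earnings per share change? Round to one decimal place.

+50.8%

At 239,790 units, contribution = 239,790 × R$195.52 = R$46,883,740.80.
Operating income = contribution − fixed costs = R$46,883,740.80 − R$15,734,200 = R$31,149,540.80.
After interest of R$14,161,612.00, pre-tax earnings = R$16,987,928.80.
DCL = total CM / (EBIT − I) = R$46,883,740.80 / R$16,987,928.80 = 2.7598.
EPS therefore changes by 2.7598 × (+18.4%) = +50.8%.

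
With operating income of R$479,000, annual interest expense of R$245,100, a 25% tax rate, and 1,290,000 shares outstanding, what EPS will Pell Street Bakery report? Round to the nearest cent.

R$0.14

Pre-tax income = R$479,000 − R$245,100.00 = R$233,900.00.
After tax at 25%: net income = R$233,900.00 × 0.75 = R$175,425.00.
EPS = R$175,425.00 ÷ 1,290,000 = R$0.14.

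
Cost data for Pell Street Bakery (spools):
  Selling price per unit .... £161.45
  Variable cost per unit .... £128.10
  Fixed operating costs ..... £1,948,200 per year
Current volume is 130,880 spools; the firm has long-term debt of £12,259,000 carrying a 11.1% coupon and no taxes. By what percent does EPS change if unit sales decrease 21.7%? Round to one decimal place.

At 130,880 units, contribution = 130,880 × £33.35 = £4,364,848.00.
Operating income = contribution − fixed costs = £4,364,848.00 − £1,948,200 = £2,416,648.00.
After interest of £1,360,749.00, pre-tax earnings = £1,055,899.00.
Degree of combined leverage = contribution ÷ (EBIT − I) = £4,364,848.00 ÷ £1,055,899.00 = 4.1338.
%ΔEPS = DCL × %ΔSales = 4.1338 × -21.7% = -89.7%.

-89.7%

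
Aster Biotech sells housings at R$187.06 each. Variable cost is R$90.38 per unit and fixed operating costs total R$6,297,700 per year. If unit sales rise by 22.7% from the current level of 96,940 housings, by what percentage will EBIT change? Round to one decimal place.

+69.2%

Contribution at this volume is 96,940 × R$96.68 = R$9,372,159.20.
EBIT = R$9,372,159.20 − R$6,297,700 = R$3,074,459.20.
DOL = contribution ÷ EBIT = R$9,372,159.20 ÷ R$3,074,459.20 = 3.0484.
So EBIT moves 3.0484 × (+22.7%) = +69.2%.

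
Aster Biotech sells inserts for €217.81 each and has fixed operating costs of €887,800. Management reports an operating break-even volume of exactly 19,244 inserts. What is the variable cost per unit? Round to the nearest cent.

€171.68

Contribution per unit must be FC / Q = €887,800 / 19,244 = €46.1339.
Variable cost per unit = €217.81 − €46.1339 = €171.68.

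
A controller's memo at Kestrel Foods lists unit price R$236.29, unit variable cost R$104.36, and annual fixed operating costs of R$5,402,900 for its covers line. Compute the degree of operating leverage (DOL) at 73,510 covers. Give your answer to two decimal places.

Total contribution margin = 73,510 × R$131.93 = R$9,698,174.30.
Operating income = contribution − fixed costs = R$9,698,174.30 − R$5,402,900 = R$4,295,274.30.
So DOL = total CM / EBIT = R$9,698,174.30 / R$4,295,274.30 = 2.2579.

2.26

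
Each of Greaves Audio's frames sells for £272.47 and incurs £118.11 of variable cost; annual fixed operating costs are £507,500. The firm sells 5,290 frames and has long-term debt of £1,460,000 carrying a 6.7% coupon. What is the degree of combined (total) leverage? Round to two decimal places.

Total contribution margin = 5,290 × £154.36 = £816,564.40.
Subtracting fixed costs: EBIT = £816,564.40 − £507,500 = £309,064.40. Interest = £97,820.00, so EBIT − I = £211,244.40.
DCL = contribution ÷ (EBIT − I) = £816,564.40 ÷ £211,244.40 = 3.8655.

3.87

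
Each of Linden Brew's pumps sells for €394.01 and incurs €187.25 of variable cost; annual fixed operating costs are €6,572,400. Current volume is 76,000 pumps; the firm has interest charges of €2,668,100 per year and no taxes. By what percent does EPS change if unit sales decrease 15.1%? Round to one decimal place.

Contribution at this volume is 76,000 × €206.76 = €15,713,760.00.
Subtracting fixed costs: EBIT = €15,713,760.00 − €6,572,400 = €9,141,360.00.
After interest of €2,668,100.00, pre-tax earnings = €6,473,260.00.
Degree of combined leverage = contribution ÷ (EBIT − I) = €15,713,760.00 ÷ €6,473,260.00 = 2.4275.
EPS therefore changes by 2.4275 × (-15.1%) = -36.7%.

-36.7%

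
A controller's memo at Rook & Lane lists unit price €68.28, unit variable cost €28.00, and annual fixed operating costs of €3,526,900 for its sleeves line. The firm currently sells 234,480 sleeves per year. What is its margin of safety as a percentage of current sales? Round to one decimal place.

62.7%

Contribution margin per unit = €68.28 − €28.00 = €40.28. Break-even units = €3,526,900 ÷ €40.28 = 87,559.58; break-even revenue = 87,559.58 × €68.28 = €5,978,568.32.
Actual sales revenue = 234,480 × €68.28 = €16,010,294.40.
Margin of safety = (€16,010,294.40 − €5,978,568.32) ÷ €16,010,294.40 = 62.7%.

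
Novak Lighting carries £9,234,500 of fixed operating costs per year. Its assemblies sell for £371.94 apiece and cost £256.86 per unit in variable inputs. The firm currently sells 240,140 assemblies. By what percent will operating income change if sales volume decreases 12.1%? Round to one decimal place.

-18.2%

Contribution at this volume is 240,140 × £115.08 = £27,635,311.20.
EBIT = £27,635,311.20 − £9,234,500 = £18,400,811.20.
So DOL = total CM / EBIT = £27,635,311.20 / £18,400,811.20 = 1.5019.
So EBIT moves 1.5019 × (-12.1%) = -18.2%.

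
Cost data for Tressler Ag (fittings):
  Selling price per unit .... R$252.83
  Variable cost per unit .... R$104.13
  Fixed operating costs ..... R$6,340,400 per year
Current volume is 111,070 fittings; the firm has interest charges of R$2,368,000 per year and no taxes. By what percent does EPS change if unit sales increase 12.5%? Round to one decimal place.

Total contribution margin = 111,070 × R$148.70 = R$16,516,109.00.
Subtracting fixed costs: EBIT = R$16,516,109.00 − R$6,340,400 = R$10,175,709.00.
After interest of R$2,368,000.00, pre-tax earnings = R$7,807,709.00.
DCL = total CM / (EBIT − I) = R$16,516,109.00 / R$7,807,709.00 = 2.1154.
%ΔEPS = DCL × %ΔSales = 2.1154 × +12.5% = +26.4%.

+26.4%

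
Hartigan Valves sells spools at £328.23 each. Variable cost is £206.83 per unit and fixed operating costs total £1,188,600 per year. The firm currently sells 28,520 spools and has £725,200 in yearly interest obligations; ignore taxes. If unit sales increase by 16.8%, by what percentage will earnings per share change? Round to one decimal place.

Contribution at this volume is 28,520 × £121.40 = £3,462,328.00.
Subtracting fixed costs: EBIT = £3,462,328.00 − £1,188,600 = £2,273,728.00.
After interest of £725,200.00, pre-tax earnings = £1,548,528.00.
DCL = total CM / (EBIT − I) = £3,462,328.00 / £1,548,528.00 = 2.2359.
EPS therefore changes by 2.2359 × (+16.8%) = +37.6%.

+37.6%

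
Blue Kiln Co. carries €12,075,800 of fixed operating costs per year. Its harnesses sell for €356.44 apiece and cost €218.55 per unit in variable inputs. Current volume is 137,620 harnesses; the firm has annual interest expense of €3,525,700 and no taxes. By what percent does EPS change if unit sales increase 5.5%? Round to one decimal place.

+30.9%

At 137,620 units, contribution = 137,620 × €137.89 = €18,976,421.80.
Operating income = contribution − fixed costs = €18,976,421.80 − €12,075,800 = €6,900,621.80.
Interest = €3,525,700.00, so EBIT − I = €3,374,921.80.
Degree of combined leverage = contribution ÷ (EBIT − I) = €18,976,421.80 ÷ €3,374,921.80 = 5.6228.
%ΔEPS = DCL × %ΔSales = 5.6228 × +5.5% = +30.9%.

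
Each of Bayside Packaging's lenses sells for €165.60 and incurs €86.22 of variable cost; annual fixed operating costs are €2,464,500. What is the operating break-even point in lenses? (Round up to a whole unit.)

31,047 lenses

Unit CM = price − variable cost = €165.60 − €86.22 = €79.38.
Break-even Q = €2,464,500 / €79.38 = 31,046.86 → 31,047 lenses.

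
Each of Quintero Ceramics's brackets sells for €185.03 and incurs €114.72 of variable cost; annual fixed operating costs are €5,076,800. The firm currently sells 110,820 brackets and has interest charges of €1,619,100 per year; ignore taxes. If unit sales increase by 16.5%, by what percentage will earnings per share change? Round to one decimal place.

+117.3%

Total contribution margin = 110,820 × €70.31 = €7,791,754.20.
EBIT = €7,791,754.20 − €5,076,800 = €2,714,954.20.
Interest = €1,619,100.00, so EBIT − I = €1,095,854.20.
Degree of combined leverage = contribution ÷ (EBIT − I) = €7,791,754.20 ÷ €1,095,854.20 = 7.1102.
EPS therefore changes by 7.1102 × (+16.5%) = +117.3%.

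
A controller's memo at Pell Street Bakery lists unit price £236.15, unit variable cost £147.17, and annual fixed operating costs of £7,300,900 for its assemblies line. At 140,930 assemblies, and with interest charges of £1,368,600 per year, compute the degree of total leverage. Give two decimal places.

3.24

At 140,930 units, contribution = 140,930 × £88.98 = £12,539,951.40.
EBIT = £12,539,951.40 − £7,300,900 = £5,239,051.40. Interest = £1,368,600.00.
DOL = £12,539,951.40 ÷ £5,239,051.40 = 2.3936; DFL = £5,239,051.40 ÷ £3,870,451.40 = 1.3536.
DCL = DOL × DFL = 2.3936 × 1.3536 = 3.2400.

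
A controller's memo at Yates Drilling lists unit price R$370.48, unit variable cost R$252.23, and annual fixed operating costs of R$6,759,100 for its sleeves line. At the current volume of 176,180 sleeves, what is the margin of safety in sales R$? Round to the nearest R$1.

R$44,094,749

Contribution margin per unit = R$370.48 − R$252.23 = R$118.25. Break-even units = R$6,759,100 ÷ R$118.25 = 57,159.41; break-even revenue = 57,159.41 × R$370.48 = R$21,176,417.49.
Current sales = 176,180 × R$370.48 = R$65,271,166.40.
Margin of safety = R$65,271,166.40 − R$21,176,417.49 = R$44,094,749.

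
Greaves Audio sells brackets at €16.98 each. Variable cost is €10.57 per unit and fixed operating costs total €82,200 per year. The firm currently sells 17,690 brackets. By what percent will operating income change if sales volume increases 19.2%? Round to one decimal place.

Total contribution margin = 17,690 × €6.41 = €113,392.90.
EBIT = €113,392.90 − €82,200 = €31,192.90.
DOL = contribution ÷ EBIT = €113,392.90 ÷ €31,192.90 = 3.6352.
%ΔEBIT = DOL × %ΔSales = 3.6352 × +19.2% = +69.8%.

+69.8%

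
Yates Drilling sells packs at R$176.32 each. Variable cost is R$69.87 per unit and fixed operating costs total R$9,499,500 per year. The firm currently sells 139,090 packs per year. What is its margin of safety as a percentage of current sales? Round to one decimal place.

35.8%

Each unit contributes R$176.32 − R$69.87 = R$106.45. Break-even units = R$9,499,500 ÷ R$106.45 = 89,239.08; break-even revenue = 89,239.08 × R$176.32 = R$15,734,634.48.
Current sales = 139,090 × R$176.32 = R$24,524,348.80.
Margin of safety = (R$24,524,348.80 − R$15,734,634.48) ÷ R$24,524,348.80 = 35.8%.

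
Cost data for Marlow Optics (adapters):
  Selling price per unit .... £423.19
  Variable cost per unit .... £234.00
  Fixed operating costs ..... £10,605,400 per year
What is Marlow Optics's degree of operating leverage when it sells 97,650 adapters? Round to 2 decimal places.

2.35

Contribution at this volume is 97,650 × £189.19 = £18,474,403.50.
EBIT = £18,474,403.50 − £10,605,400 = £7,869,003.50.
So DOL = total CM / EBIT = £18,474,403.50 / £7,869,003.50 = 2.3477.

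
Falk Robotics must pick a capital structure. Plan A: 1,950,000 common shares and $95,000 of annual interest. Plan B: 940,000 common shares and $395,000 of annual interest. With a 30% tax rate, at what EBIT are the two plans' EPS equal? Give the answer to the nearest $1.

Set EPS_A = EPS_B: (EBIT − $95,000)(1 − 0.30) ÷ 1,950,000 = (EBIT − $395,000)(1 − 0.30) ÷ 940,000.
The (1 − t) factor cancels: (EBIT − 95,000) × 940,000 = (EBIT − 395,000) × 1,950,000.
EBIT × (1,950,000 − 940,000) = 395,000 × 1,950,000 − 95,000 × 940,000 = 680,950,000,000, so EBIT = 680,950,000,000 ÷ 1,010,000 = 674,207.92.

$674,208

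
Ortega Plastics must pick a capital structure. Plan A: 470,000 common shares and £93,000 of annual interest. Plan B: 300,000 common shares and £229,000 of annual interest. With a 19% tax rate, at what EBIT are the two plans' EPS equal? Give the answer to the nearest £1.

At indifference, (EBIT − 93,000)(1 − t)/470,000 = (EBIT − 229,000)(1 − t)/300,000.
Cancelling (1 − t) and cross-multiplying: 300,000·(EBIT − 93,000) = 470,000·(EBIT − 229,000).
EBIT × (470,000 − 300,000) = 229,000 × 470,000 − 93,000 × 300,000 = 79,730,000,000, so EBIT = 79,730,000,000 ÷ 170,000 = 469,000.00.

£469,000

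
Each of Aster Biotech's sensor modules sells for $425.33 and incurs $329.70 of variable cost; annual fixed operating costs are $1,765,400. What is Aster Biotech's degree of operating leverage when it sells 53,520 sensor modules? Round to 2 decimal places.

Contribution at this volume is 53,520 × $95.63 = $5,118,117.60.
Subtracting fixed costs: EBIT = $5,118,117.60 − $1,765,400 = $3,352,717.60.
Degree of operating leverage = $5,118,117.60 / $3,352,717.60 = 1.5266.

1.53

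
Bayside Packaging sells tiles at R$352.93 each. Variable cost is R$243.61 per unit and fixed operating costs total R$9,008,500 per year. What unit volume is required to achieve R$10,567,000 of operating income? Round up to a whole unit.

Contribution margin per unit = R$352.93 − R$243.61 = R$109.32.
Need Q such that Q × R$109.32 − R$9,008,500 = R$10,567,000, i.e. Q = R$19,575,500 / R$109.32 = 179,066.04 → 179,067.

179,067 tiles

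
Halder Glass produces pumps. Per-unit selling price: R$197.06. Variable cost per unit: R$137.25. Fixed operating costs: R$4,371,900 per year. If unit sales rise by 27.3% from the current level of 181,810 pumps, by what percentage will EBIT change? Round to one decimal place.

+45.7%

Contribution at this volume is 181,810 × R$59.81 = R$10,874,056.10.
Subtracting fixed costs: EBIT = R$10,874,056.10 − R$4,371,900 = R$6,502,156.10.
So DOL = total CM / EBIT = R$10,874,056.10 / R$6,502,156.10 = 1.6724.
%ΔEBIT = DOL × %ΔSales = 1.6724 × +27.3% = +45.7%.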